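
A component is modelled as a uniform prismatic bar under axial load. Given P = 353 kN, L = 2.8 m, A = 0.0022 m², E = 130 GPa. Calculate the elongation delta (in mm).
Model: a uniform prismatic bar under axial load, so delta = (P·L) / (A·E).
Convert to SI units:
  P = 353 kN = 353000 N
  E = 130 GPa = 1.3 × 10¹¹ Pa
Substitute:
  delta = (353000 × 2.8) / (0.0022 × (1.3 × 10¹¹))
  delta = 0.003456 m
Convert: delta = 0.003456 m = 3.456 mm
Final answer: delta = 3.456 mm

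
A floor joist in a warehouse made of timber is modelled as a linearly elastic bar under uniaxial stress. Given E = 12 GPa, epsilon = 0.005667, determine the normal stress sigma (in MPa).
Model: a linearly elastic bar under uniaxial stress, so epsilon = sigma / E.
Solve for sigma: sigma = epsilon·E.
Convert to SI units:
  E = 12 GPa = 1.2 × 10¹⁰ Pa
Substitute:
  sigma = 0.005667 × (1.2 × 10¹⁰)
  sigma = 6.8 × 10⁷ Pa
Convert: sigma = 6.8 × 10⁷ Pa = 68 MPa
Final answer: sigma = 68 MPa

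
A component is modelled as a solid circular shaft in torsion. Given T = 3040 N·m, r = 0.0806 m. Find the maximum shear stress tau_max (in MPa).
Model: a solid circular shaft in torsion, so tau_max = (2·T) / (π·r^3).
Substitute:
  tau_max = (2 × 3040) / (π × 0.0806^3)
  tau_max = 3.696 × 10⁶ Pa
Convert: tau_max = 3.696 × 10⁶ Pa = 3.696 MPa
Final answer: tau_max = 3.696 MPa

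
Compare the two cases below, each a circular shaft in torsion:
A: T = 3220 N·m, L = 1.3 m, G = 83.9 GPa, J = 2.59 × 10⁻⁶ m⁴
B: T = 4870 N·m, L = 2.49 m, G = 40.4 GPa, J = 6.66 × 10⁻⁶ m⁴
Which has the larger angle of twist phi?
Model: a circular shaft in torsion, so phi = (T·L) / (G·J) (SI units).
  A: phi = (3220 × 1.3) / ((8.39 × 10¹⁰) × (2.59 × 10⁻⁶)) = 0.01926 rad = 1.104°
  B: phi = (4870 × 2.49) / ((4.04 × 10¹⁰) × (6.66 × 10⁻⁶)) = 0.04507 rad = 2.582°
2.582° > 1.104°, so B is larger.
Final answer: B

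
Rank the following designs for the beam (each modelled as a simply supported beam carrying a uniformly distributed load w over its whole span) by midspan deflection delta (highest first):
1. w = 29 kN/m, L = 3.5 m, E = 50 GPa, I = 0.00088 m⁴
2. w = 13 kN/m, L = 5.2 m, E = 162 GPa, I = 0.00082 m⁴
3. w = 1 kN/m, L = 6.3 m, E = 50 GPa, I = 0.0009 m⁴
Model: a simply supported beam carrying a uniformly distributed load w over its whole span, so delta = (5·w·L^4) / (384·E·I) (SI units).
  Case 1: delta = (5 × 29000 × 3.5^4) / (384 × (5 × 10¹⁰) × 0.00088) = 0.001288 m = 1.288 mm
  Case 2: delta = (5 × 13000 × 5.2^4) / (384 × (1.62 × 10¹¹) × 0.00082) = 0.0009317 m = 0.9317 mm
  Case 3: delta = (5 × 1000 × 6.3^4) / (384 × (5 × 10¹⁰) × 0.0009) = 0.0004558 m = 0.4558 mm
Ordering: 1.288 mm (case 1) > 0.9317 mm (case 2) > 0.4558 mm (case 3)
Final answer: 1, 2, 3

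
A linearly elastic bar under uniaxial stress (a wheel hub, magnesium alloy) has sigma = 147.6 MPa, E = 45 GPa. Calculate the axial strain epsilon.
Model: a linearly elastic bar under uniaxial stress, so epsilon = sigma / E.
Convert to SI units:
  sigma = 147.6 MPa = 1.476 × 10⁸ Pa
  E = 45 GPa = 4.5 × 10¹⁰ Pa
Substitute:
  epsilon = (1.476 × 10⁸) / (4.5 × 10¹⁰)
  epsilon = 0.00328
Final answer: epsilon = 0.00328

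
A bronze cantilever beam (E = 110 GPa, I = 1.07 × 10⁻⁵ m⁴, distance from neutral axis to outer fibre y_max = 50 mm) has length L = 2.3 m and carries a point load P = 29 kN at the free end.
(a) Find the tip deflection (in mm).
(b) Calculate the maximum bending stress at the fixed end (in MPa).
(a) Tip deflection of a cantilever with an end point load: δ = P·L^3 / (3·E·I). Convert P = 29 kN = 29000 N, E = 110 GPa = 1.1 × 10¹¹ Pa.
  δ = (29000 × 2.3^3) / (3 × (1.1 × 10¹¹) × (1.07 × 10⁻⁵)) = 0.09993 m = 99.93 mm
(b) Maximum bending moment at the fixed end: M = P·L = 29000 × 2.3 = 66700 N·m. Convert y_max = 50 mm = 0.05 m.
  σ = M·y_max / I = (66700 × 0.05) / (1.07 × 10⁻⁵) = 3.117 × 10⁸ Pa = 311.7 MPa
Final answer: (a) δ = 99.93 mm, (b) σ = 311.7 MPa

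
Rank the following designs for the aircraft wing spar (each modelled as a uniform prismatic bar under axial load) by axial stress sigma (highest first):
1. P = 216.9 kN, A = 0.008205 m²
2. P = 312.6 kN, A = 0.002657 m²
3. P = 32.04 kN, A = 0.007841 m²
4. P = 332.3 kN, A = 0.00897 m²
Model: a uniform prismatic bar under axial load, so sigma = P / A (SI units).
  Case 1: sigma = 216900 / 0.008205 = 2.644 × 10⁷ Pa = 26.44 MPa
  Case 2: sigma = 312600 / 0.002657 = 1.177 × 10⁸ Pa = 117.7 MPa
  Case 3: sigma = 32040 / 0.007841 = 4.086 × 10⁶ Pa = 4.086 MPa
  Case 4: sigma = 332300 / 0.00897 = 3.705 × 10⁷ Pa = 37.05 MPa
Ordering: 117.7 MPa (case 2) > 37.05 MPa (case 4) > 26.44 MPa (case 1) > 4.086 MPa (case 3)
Final answer: 2, 4, 1, 3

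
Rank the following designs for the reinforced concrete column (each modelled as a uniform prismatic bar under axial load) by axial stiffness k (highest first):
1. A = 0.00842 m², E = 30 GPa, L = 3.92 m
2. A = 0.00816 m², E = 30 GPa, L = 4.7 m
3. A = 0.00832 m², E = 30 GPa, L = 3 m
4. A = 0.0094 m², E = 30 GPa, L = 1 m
Model: a uniform prismatic bar under axial load, so k = (A·E) / L (SI units).
  Case 1: k = (0.00842 × (3 × 10¹⁰)) / 3.92 = 6.444 × 10⁷ N/m = 64.44 MN/m
  Case 2: k = (0.00816 × (3 × 10¹⁰)) / 4.7 = 5.209 × 10⁷ N/m = 52.09 MN/m
  Case 3: k = (0.00832 × (3 × 10¹⁰)) / 3 = 8.32 × 10⁷ N/m = 83.2 MN/m
  Case 4: k = (0.0094 × (3 × 10¹⁰)) / 1 = 2.82 × 10⁸ N/m = 282 MN/m
Ordering: 282 MN/m (case 4) > 83.2 MN/m (case 3) > 64.44 MN/m (case 1) > 52.09 MN/m (case 2)
Final answer: 4, 3, 1, 2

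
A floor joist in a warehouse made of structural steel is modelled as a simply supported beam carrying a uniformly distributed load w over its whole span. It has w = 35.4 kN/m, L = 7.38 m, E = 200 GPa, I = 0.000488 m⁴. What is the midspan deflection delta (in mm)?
Model: a simply supported beam carrying a uniformly distributed load w over its whole span, so delta = (5·w·L^4) / (384·E·I).
Convert to SI units:
  w = 35.4 kN/m = 35400 N/m
  E = 200 GPa = 2 × 10¹¹ Pa
Substitute:
  delta = (5 × 35400 × 7.38^4) / (384 × (2 × 10¹¹) × 0.000488)
  delta = 0.01401 m
Convert: delta = 0.01401 m = 14.01 mm
Final answer: delta = 14.01 mm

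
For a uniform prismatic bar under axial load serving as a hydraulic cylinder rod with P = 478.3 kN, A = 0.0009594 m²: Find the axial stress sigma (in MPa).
Model: a uniform prismatic bar under axial load, so sigma = P / A.
Convert to SI units:
  P = 478.3 kN = 478300 N
Substitute:
  sigma = 478300 / 0.0009594
  sigma = 4.985 × 10⁸ Pa
Convert: sigma = 4.985 × 10⁸ Pa = 498.5 MPa
Final answer: sigma = 498.5 MPa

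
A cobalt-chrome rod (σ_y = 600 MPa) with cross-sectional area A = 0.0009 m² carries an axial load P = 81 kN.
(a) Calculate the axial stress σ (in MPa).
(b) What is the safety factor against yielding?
(a) Axial stress σ = P/A. Convert P = 81 kN = 81000 N.
  σ = 81000 / 0.0009 = 9 × 10⁷ Pa = 90 MPa
(b) Safety factor SF = σ_y/σ = 600 / 90 = 6.667
Final answer: (a) σ = 90 MPa, (b) SF = 6.667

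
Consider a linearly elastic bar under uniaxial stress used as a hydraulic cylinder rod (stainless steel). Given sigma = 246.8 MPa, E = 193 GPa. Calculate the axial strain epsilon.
Model: a linearly elastic bar under uniaxial stress, so epsilon = sigma / E.
Convert to SI units:
  sigma = 246.8 MPa = 2.468 × 10⁸ Pa
  E = 193 GPa = 1.93 × 10¹¹ Pa
Substitute:
  epsilon = (2.468 × 10⁸) / (1.93 × 10¹¹)
  epsilon = 0.001279
Final answer: epsilon = 0.001279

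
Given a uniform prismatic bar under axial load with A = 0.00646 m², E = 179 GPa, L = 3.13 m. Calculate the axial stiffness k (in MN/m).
Model: a uniform prismatic bar under axial load, so k = (A·E) / L.
Convert to SI units:
  E = 179 GPa = 1.79 × 10¹¹ Pa
Substitute:
  k = (0.00646 × (1.79 × 10¹¹)) / 3.13
  k = 3.694 × 10⁸ N/m
Convert: k = 3.694 × 10⁸ N/m = 369.4 MN/m
Final answer: k = 369.4 MN/m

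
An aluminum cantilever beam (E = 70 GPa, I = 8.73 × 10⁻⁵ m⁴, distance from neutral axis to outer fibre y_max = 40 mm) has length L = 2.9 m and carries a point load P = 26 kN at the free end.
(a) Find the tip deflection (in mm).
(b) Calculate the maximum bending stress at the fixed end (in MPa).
(a) Tip deflection of a cantilever with an end point load: δ = P·L^3 / (3·E·I). Convert P = 26 kN = 26000 N, E = 70 GPa = 7 × 10¹⁰ Pa.
  δ = (26000 × 2.9^3) / (3 × (7 × 10¹⁰) × (8.73 × 10⁻⁵)) = 0.03459 m = 34.59 mm
(b) Maximum bending moment at the fixed end: M = P·L = 26000 × 2.9 = 75400 N·m. Convert y_max = 40 mm = 0.04 m.
  σ = M·y_max / I = (75400 × 0.04) / (8.73 × 10⁻⁵) = 3.455 × 10⁷ Pa = 34.55 MPa
Final answer: (a) δ = 34.59 mm, (b) σ = 34.55 MPa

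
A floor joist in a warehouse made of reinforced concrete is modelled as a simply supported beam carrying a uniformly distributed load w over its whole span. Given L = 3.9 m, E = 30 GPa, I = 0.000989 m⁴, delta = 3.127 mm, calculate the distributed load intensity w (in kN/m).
Model: a simply supported beam carrying a uniformly distributed load w over its whole span, so delta = (5·w·L^4) / (384·E·I).
Solve for w: w = (384·delta·E·I) / (5·L^4).
Convert to SI units:
  E = 30 GPa = 3 × 10¹⁰ Pa
  delta = 3.127 mm = 0.003127 m
Substitute:
  w = (384 × 0.003127 × (3 × 10¹⁰) × 0.000989) / (5 × 3.9^4)
  w = 30800 N/m
Convert: w = 30800 N/m = 30.8 kN/m
Final answer: w = 30.8 kN/m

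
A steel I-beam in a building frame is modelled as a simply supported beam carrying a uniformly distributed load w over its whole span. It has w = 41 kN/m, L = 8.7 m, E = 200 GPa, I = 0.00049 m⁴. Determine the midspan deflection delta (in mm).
Model: a simply supported beam carrying a uniformly distributed load w over its whole span, so delta = (5·w·L^4) / (384·E·I).
Convert to SI units:
  w = 41 kN/m = 41000 N/m
  E = 200 GPa = 2 × 10¹¹ Pa
Substitute:
  delta = (5 × 41000 × 8.7^4) / (384 × (2 × 10¹¹) × 0.00049)
  delta = 0.03121 m
Convert: delta = 0.03121 m = 31.21 mm
Final answer: delta = 31.21 mm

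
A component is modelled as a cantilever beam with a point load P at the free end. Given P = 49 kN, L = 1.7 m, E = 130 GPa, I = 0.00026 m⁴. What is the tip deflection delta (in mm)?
Model: a cantilever beam with a point load P at the free end, so delta = (P·L^3) / (3·E·I).
Convert to SI units:
  P = 49 kN = 49000 N
  E = 130 GPa = 1.3 × 10¹¹ Pa
Substitute:
  delta = (49000 × 1.7^3) / (3 × (1.3 × 10¹¹) × 0.00026)
  delta = 0.002374 m
Convert: delta = 0.002374 m = 2.374 mm
Final answer: delta = 2.374 mm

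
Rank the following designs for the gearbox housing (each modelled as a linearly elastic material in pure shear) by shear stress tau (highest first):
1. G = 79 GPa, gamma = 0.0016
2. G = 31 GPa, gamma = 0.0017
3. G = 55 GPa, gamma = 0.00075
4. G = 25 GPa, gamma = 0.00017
Model: a linearly elastic material in pure shear, so tau = G·gamma (SI units).
  Case 1: tau = (7.9 × 10¹⁰) × 0.0016 = 1.264 × 10⁸ Pa = 126.4 MPa
  Case 2: tau = (3.1 × 10¹⁰) × 0.0017 = 5.27 × 10⁷ Pa = 52.7 MPa
  Case 3: tau = (5.5 × 10¹⁰) × 0.00075 = 4.125 × 10⁷ Pa = 41.25 MPa
  Case 4: tau = (2.5 × 10¹⁰) × 0.00017 = 4.25 × 10⁶ Pa = 4.25 MPa
Ordering: 126.4 MPa (case 1) > 52.7 MPa (case 2) > 41.25 MPa (case 3) > 4.25 MPa (case 4)
Final answer: 1, 2, 3, 4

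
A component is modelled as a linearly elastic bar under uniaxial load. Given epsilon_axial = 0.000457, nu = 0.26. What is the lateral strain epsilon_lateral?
Model: a linearly elastic bar under uniaxial load, so epsilon_lateral = -nu·epsilon_axial.
Substitute:
  epsilon_lateral = -(0.26 × 0.000457)
  epsilon_lateral = -0.0001188
Final answer: epsilon_lateral = -0.0001188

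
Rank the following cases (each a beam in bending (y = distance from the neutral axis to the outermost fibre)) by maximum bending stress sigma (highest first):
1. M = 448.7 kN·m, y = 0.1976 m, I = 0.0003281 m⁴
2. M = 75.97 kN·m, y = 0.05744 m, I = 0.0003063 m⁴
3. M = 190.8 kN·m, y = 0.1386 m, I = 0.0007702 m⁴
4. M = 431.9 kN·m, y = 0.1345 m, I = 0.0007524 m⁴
Model: a beam in bending (y = distance from the neutral axis to the outermost fibre), so sigma = (M·y) / I (SI units).
  Case 1: sigma = (448700 × 0.1976) / 0.0003281 = 2.702 × 10⁸ Pa = 270.2 MPa
  Case 2: sigma = (75970 × 0.05744) / 0.0003063 = 1.425 × 10⁷ Pa = 14.25 MPa
  Case 3: sigma = (190800 × 0.1386) / 0.0007702 = 3.434 × 10⁷ Pa = 34.34 MPa
  Case 4: sigma = (431900 × 0.1345) / 0.0007524 = 7.721 × 10⁷ Pa = 77.21 MPa
Ordering: 270.2 MPa (case 1) > 77.21 MPa (case 4) > 34.34 MPa (case 3) > 14.25 MPa (case 2)
Final answer: 1, 4, 3, 2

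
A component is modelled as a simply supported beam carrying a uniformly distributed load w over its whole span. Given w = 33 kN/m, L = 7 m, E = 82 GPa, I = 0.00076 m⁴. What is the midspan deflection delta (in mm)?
Model: a simply supported beam carrying a uniformly distributed load w over its whole span, so delta = (5·w·L^4) / (384·E·I).
Convert to SI units:
  w = 33 kN/m = 33000 N/m
  E = 82 GPa = 8.2 × 10¹⁰ Pa
Substitute:
  delta = (5 × 33000 × 7^4) / (384 × (8.2 × 10¹⁰) × 0.00076)
  delta = 0.01655 m
Convert: delta = 0.01655 m = 16.55 mm
Final answer: delta = 16.55 mm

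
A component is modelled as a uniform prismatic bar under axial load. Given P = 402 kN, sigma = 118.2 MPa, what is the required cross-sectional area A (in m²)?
Model: a uniform prismatic bar under axial load, so sigma = P / A.
Solve for A: A = P / sigma.
Convert to SI units:
  P = 402 kN = 402000 N
  sigma = 118.2 MPa = 1.182 × 10⁸ Pa
Substitute:
  A = 402000 / (1.182 × 10⁸)
  A = 0.003401 m²
Final answer: A = 0.003401 m²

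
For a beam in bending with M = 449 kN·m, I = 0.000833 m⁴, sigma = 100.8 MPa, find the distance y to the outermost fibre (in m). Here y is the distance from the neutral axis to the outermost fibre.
Model: a beam in bending, so sigma = (M·y) / I.
Solve for y: y = (sigma·I) / M.
Convert to SI units:
  M = 449 kN·m = 449000 N·m
  sigma = 100.8 MPa = 1.008 × 10⁸ Pa
Substitute:
  y = ((1.008 × 10⁸) × 0.000833) / 449000
  y = 0.187 m
Final answer: y = 0.187 m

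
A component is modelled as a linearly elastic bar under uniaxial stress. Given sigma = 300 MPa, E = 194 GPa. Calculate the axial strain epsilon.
Model: a linearly elastic bar under uniaxial stress, so epsilon = sigma / E.
Convert to SI units:
  sigma = 300 MPa = 3 × 10⁸ Pa
  E = 194 GPa = 1.94 × 10¹¹ Pa
Substitute:
  epsilon = (3 × 10⁸) / (1.94 × 10¹¹)
  epsilon = 0.001546
Final answer: epsilon = 0.001546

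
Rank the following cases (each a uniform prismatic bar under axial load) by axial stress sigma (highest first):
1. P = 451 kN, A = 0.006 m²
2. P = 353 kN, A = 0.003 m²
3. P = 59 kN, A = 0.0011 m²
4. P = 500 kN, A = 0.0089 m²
Model: a uniform prismatic bar under axial load, so sigma = P / A (SI units).
  Case 1: sigma = 451000 / 0.006 = 7.517 × 10⁷ Pa = 75.17 MPa
  Case 2: sigma = 353000 / 0.003 = 1.177 × 10⁸ Pa = 117.7 MPa
  Case 3: sigma = 59000 / 0.0011 = 5.364 × 10⁷ Pa = 53.64 MPa
  Case 4: sigma = 500000 / 0.0089 = 5.618 × 10⁷ Pa = 56.18 MPa
Ordering: 117.7 MPa (case 2) > 75.17 MPa (case 1) > 56.18 MPa (case 4) > 53.64 MPa (case 3)
Final answer: 2, 1, 4, 3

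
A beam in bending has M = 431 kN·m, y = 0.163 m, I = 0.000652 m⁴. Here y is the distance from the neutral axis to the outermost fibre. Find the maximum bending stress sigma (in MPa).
Model: a beam in bending, so sigma = (M·y) / I.
Convert to SI units:
  M = 431 kN·m = 431000 N·m
Substitute:
  sigma = (431000 × 0.163) / 0.000652
  sigma = 1.078 × 10⁸ Pa
Convert: sigma = 1.078 × 10⁸ Pa = 107.8 MPa
Final answer: sigma = 107.8 MPa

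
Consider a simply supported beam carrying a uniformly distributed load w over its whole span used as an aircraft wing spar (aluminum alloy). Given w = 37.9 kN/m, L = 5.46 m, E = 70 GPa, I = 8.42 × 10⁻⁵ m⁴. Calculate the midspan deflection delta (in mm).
Model: a simply supported beam carrying a uniformly distributed load w over its whole span, so delta = (5·w·L^4) / (384·E·I).
Convert to SI units:
  w = 37.9 kN/m = 37900 N/m
  E = 70 GPa = 7 × 10¹⁰ Pa
Substitute:
  delta = (5 × 37900 × 5.46^4) / (384 × (7 × 10¹⁰) × (8.42 × 10⁻⁵))
  delta = 0.07441 m
Convert: delta = 0.07441 m = 74.41 mm
Final answer: delta = 74.41 mm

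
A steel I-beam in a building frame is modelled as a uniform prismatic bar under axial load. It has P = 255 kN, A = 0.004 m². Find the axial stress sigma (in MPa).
Model: a uniform prismatic bar under axial load, so sigma = P / A.
Convert to SI units:
  P = 255 kN = 255000 N
Substitute:
  sigma = 255000 / 0.004
  sigma = 6.375 × 10⁷ Pa
Convert: sigma = 6.375 × 10⁷ Pa = 63.75 MPa
Final answer: sigma = 63.75 MPa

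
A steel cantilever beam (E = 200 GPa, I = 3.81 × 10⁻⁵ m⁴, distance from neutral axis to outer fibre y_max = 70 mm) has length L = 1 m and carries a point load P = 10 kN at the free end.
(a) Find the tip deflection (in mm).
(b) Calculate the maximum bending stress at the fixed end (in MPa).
(a) Tip deflection of a cantilever with an end point load: δ = P·L^3 / (3·E·I). Convert P = 10 kN = 10000 N, E = 200 GPa = 2 × 10¹¹ Pa.
  δ = (10000 × 1^3) / (3 × (2 × 10¹¹) × (3.81 × 10⁻⁵)) = 0.0004374 m = 0.4374 mm
(b) Maximum bending moment at the fixed end: M = P·L = 10000 × 1 = 10000 N·m. Convert y_max = 70 mm = 0.07 m.
  σ = M·y_max / I = (10000 × 0.07) / (3.81 × 10⁻⁵) = 1.837 × 10⁷ Pa = 18.37 MPa
Final answer: (a) δ = 0.4374 mm, (b) σ = 18.37 MPa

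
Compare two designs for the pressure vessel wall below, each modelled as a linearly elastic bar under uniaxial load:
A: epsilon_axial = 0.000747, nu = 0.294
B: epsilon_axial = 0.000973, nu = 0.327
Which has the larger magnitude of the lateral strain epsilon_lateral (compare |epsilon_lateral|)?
Model: a linearly elastic bar under uniaxial load, so epsilon_lateral = -nu·epsilon_axial (SI units).
  A: epsilon_lateral = -(0.294 × 0.000747) = -0.0002196
  B: epsilon_lateral = -(0.327 × 0.000973) = -0.0003182
|epsilon_lateral|: A = 0.0002196, B = 0.0003182, so B is larger in magnitude.
Final answer: B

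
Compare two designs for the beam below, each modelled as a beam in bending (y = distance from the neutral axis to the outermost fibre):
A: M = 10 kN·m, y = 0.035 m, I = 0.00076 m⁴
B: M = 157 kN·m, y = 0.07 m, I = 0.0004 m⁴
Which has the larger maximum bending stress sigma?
Model: a beam in bending (y = distance from the neutral axis to the outermost fibre), so sigma = (M·y) / I (SI units).
  A: sigma = (10000 × 0.035) / 0.00076 = 460500 Pa = 0.4605 MPa
  B: sigma = (157000 × 0.07) / 0.0004 = 2.748 × 10⁷ Pa = 27.48 MPa
27.48 MPa > 0.4605 MPa, so B is larger.
Final answer: B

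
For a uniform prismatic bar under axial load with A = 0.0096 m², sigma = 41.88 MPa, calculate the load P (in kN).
Model: a uniform prismatic bar under axial load, so sigma = P / A.
Solve for P: P = sigma·A.
Convert to SI units:
  sigma = 41.88 MPa = 4.188 × 10⁷ Pa
Substitute:
  P = (4.188 × 10⁷) × 0.0096
  P = 402000 N
Convert: P = 402000 N = 402 kN
Final answer: P = 402 kN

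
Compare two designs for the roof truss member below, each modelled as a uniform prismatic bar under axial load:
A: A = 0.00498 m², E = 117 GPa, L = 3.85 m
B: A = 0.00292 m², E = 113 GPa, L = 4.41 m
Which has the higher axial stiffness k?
Model: a uniform prismatic bar under axial load, so k = (A·E) / L (SI units).
  A: k = (0.00498 × (1.17 × 10¹¹)) / 3.85 = 1.513 × 10⁸ N/m = 151.3 MN/m
  B: k = (0.00292 × (1.13 × 10¹¹)) / 4.41 = 7.482 × 10⁷ N/m = 74.82 MN/m
151.3 MN/m > 74.82 MN/m, so A is larger.
Final answer: A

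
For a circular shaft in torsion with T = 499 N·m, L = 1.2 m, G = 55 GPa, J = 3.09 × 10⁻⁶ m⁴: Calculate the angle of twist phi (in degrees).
Model: a circular shaft in torsion, so phi = (T·L) / (G·J).
Convert to SI units:
  G = 55 GPa = 5.5 × 10¹⁰ Pa
Substitute:
  phi = (499 × 1.2) / ((5.5 × 10¹⁰) × (3.09 × 10⁻⁶))
  phi = 0.003523 rad
Convert to degrees: phi = 0.003523 × 180/π = 0.2019°
Final answer: phi = 0.2019°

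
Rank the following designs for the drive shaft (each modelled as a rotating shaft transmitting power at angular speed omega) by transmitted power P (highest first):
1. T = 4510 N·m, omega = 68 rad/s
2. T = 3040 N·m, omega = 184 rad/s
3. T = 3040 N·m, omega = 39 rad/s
Model: a rotating shaft transmitting power at angular speed omega, so P = T·omega (SI units).
  Case 1: P = 4510 × 68 = 306700 W = 306.7 kW
  Case 2: P = 3040 × 184 = 559400 W = 559.4 kW
  Case 3: P = 3040 × 39 = 118600 W = 118.6 kW
Ordering: 559.4 kW (case 2) > 306.7 kW (case 1) > 118.6 kW (case 3)
Final answer: 2, 1, 3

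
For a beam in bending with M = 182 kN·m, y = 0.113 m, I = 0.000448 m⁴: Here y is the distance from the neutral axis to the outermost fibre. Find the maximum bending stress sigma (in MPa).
Model: a beam in bending, so sigma = (M·y) / I.
Convert to SI units:
  M = 182 kN·m = 182000 N·m
Substitute:
  sigma = (182000 × 0.113) / 0.000448
  sigma = 4.591 × 10⁷ Pa
Convert: sigma = 4.591 × 10⁷ Pa = 45.91 MPa
Final answer: sigma = 45.91 MPa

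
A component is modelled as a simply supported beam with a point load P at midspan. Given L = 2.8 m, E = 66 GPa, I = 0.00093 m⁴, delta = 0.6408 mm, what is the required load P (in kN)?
Model: a simply supported beam with a point load P at midspan, so delta = (P·L^3) / (48·E·I).
Solve for P: P = (48·delta·E·I) / L^3.
Convert to SI units:
  E = 66 GPa = 6.6 × 10¹⁰ Pa
  delta = 0.6408 mm = 0.0006408 m
Substitute:
  P = (48 × 0.0006408 × (6.6 × 10¹⁰) × 0.00093) / 2.8^3
  P = 86000 N
Convert: P = 86000 N = 86 kN
Final answer: P = 86 kN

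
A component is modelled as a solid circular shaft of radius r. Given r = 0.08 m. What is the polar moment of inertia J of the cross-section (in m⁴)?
Model: a solid circular shaft of radius r, so J = (π·r^4) / 2.
Substitute:
  J = (π × 0.08^4) / 2
  J = 6.434 × 10⁻⁵ m⁴
Final answer: J = 6.434 × 10⁻⁵ m⁴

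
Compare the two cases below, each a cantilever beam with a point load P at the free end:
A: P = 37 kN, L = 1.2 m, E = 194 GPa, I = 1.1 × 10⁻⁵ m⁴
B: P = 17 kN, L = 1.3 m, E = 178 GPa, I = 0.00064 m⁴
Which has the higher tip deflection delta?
Model: a cantilever beam with a point load P at the free end, so delta = (P·L^3) / (3·E·I) (SI units).
  A: delta = (37000 × 1.2^3) / (3 × (1.94 × 10¹¹) × (1.1 × 10⁻⁵)) = 0.009987 m = 9.987 mm
  B: delta = (17000 × 1.3^3) / (3 × (1.78 × 10¹¹) × 0.00064) = 0.0001093 m = 0.1093 mm
9.987 mm > 0.1093 mm, so A is larger.
Final answer: A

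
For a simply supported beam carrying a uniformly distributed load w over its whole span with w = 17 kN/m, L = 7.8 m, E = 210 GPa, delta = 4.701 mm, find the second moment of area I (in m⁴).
Model: a simply supported beam carrying a uniformly distributed load w over its whole span, so delta = (5·w·L^4) / (384·E·I).
Solve for I: I = (5·w·L^4) / (384·delta·E).
Convert to SI units:
  w = 17 kN/m = 17000 N/m
  E = 210 GPa = 2.1 × 10¹¹ Pa
  delta = 4.701 mm = 0.004701 m
Substitute:
  I = (5 × 17000 × 7.8^4) / (384 × 0.004701 × (2.1 × 10¹¹))
  I = 0.00083 m⁴
Final answer: I = 0.00083 m⁴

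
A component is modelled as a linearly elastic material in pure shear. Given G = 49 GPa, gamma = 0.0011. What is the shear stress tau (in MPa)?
Model: a linearly elastic material in pure shear, so tau = G·gamma.
Convert to SI units:
  G = 49 GPa = 4.9 × 10¹⁰ Pa
Substitute:
  tau = (4.9 × 10¹⁰) × 0.0011
  tau = 5.39 × 10⁷ Pa
Convert: tau = 5.39 × 10⁷ Pa = 53.9 MPa
Final answer: tau = 53.9 MPa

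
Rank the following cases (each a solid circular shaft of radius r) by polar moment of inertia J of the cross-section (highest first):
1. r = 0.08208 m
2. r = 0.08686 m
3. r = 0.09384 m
Model: a solid circular shaft of radius r, so J = (π·r^4) / 2 (SI units).
  Case 1: J = (π × 0.08208^4) / 2 = 7.13 × 10⁻⁵ m⁴
  Case 2: J = (π × 0.08686^4) / 2 = 8.941 × 10⁻⁵ m⁴
  Case 3: J = (π × 0.09384^4) / 2 = 0.0001218 m⁴
Ordering: 0.0001218 m⁴ (case 3) > 8.941 × 10⁻⁵ m⁴ (case 2) > 7.13 × 10⁻⁵ m⁴ (case 1)
Final answer: 3, 2, 1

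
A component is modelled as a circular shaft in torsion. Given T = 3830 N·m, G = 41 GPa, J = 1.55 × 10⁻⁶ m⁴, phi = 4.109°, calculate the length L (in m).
Model: a circular shaft in torsion, so phi = (T·L) / (G·J).
Solve for L: L = (phi·G·J) / T.
Convert to SI units:
  G = 41 GPa = 4.1 × 10¹⁰ Pa
  phi = 4.109° = 0.07172 rad
Substitute:
  L = (0.07172 × (4.1 × 10¹⁰) × (1.55 × 10⁻⁶)) / 3830
  L = 1.19 m
Final answer: L = 1.19 m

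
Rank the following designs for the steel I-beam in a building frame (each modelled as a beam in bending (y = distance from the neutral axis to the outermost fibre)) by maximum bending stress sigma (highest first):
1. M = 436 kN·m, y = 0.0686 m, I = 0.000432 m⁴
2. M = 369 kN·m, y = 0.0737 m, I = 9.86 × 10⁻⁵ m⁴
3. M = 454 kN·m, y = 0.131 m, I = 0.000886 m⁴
Model: a beam in bending (y = distance from the neutral axis to the outermost fibre), so sigma = (M·y) / I (SI units).
  Case 1: sigma = (436000 × 0.0686) / 0.000432 = 6.924 × 10⁷ Pa = 69.24 MPa
  Case 2: sigma = (369000 × 0.0737) / (9.86 × 10⁻⁵) = 2.758 × 10⁸ Pa = 275.8 MPa
  Case 3: sigma = (454000 × 0.131) / 0.000886 = 6.713 × 10⁷ Pa = 67.13 MPa
Ordering: 275.8 MPa (case 2) > 69.24 MPa (case 1) > 67.13 MPa (case 3)
Final answer: 2, 1, 3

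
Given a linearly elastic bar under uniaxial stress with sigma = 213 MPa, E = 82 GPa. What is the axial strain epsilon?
Model: a linearly elastic bar under uniaxial stress, so epsilon = sigma / E.
Convert to SI units:
  sigma = 213 MPa = 2.13 × 10⁸ Pa
  E = 82 GPa = 8.2 × 10¹⁰ Pa
Substitute:
  epsilon = (2.13 × 10⁸) / (8.2 × 10¹⁰)
  epsilon = 0.002598
Final answer: epsilon = 0.002598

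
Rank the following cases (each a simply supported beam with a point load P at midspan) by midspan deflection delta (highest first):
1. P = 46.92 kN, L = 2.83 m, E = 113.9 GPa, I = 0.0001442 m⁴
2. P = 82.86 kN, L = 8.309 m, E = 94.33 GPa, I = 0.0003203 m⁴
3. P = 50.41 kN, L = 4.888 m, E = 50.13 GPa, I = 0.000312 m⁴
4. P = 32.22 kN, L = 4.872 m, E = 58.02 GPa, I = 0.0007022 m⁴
Model: a simply supported beam with a point load P at midspan, so delta = (P·L^3) / (48·E·I) (SI units).
  Case 1: delta = (46920 × 2.83^3) / (48 × (1.139 × 10¹¹) × 0.0001442) = 0.001349 m = 1.349 mm
  Case 2: delta = (82860 × 8.309^3) / (48 × (9.433 × 10¹⁰) × 0.0003203) = 0.03278 m = 32.78 mm
  Case 3: delta = (50410 × 4.888^3) / (48 × (5.013 × 10¹⁰) × 0.000312) = 0.007842 m = 7.842 mm
  Case 4: delta = (32220 × 4.872^3) / (48 × (5.802 × 10¹⁰) × 0.0007022) = 0.001905 m = 1.905 mm
Ordering: 32.78 mm (case 2) > 7.842 mm (case 3) > 1.905 mm (case 4) > 1.349 mm (case 1)
Final answer: 2, 3, 4, 1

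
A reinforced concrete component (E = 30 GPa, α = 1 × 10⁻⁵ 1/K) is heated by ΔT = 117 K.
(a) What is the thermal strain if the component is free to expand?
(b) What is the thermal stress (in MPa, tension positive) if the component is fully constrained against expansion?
(a) Free thermal strain ε_th = α·ΔT = (1 × 10⁻⁵) × 117 = 0.00117
(b) Fully constrained, the expansion is suppressed, so σ = -E·α·ΔT. Convert E = 30 GPa = 3 × 10¹⁰ Pa.
  σ = -(3 × 10¹⁰) × (1 × 10⁻⁵) × 117 = -3.51 × 10⁷ Pa = -35.1 MPa (compressive)
Final answer: (a) ε_th = 0.00117, (b) σ = -35.1 MPa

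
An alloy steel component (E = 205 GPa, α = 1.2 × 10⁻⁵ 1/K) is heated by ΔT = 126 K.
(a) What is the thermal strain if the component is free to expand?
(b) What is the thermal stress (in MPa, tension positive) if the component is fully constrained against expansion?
(a) Free thermal strain ε_th = α·ΔT = (1.2 × 10⁻⁵) × 126 = 0.001512
(b) Fully constrained, the expansion is suppressed, so σ = -E·α·ΔT. Convert E = 205 GPa = 2.05 × 10¹¹ Pa.
  σ = -(2.05 × 10¹¹) × (1.2 × 10⁻⁵) × 126 = -3.1 × 10⁸ Pa = -310 MPa (compressive)
Final answer: (a) ε_th = 0.001512, (b) σ = -310 MPa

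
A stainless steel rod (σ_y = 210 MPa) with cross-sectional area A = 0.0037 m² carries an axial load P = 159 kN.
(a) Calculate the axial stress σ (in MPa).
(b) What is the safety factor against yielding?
(a) Axial stress σ = P/A. Convert P = 159 kN = 159000 N.
  σ = 159000 / 0.0037 = 4.297 × 10⁷ Pa = 42.97 MPa
(b) Safety factor SF = σ_y/σ = 210 / 42.97 = 4.887
Final answer: (a) σ = 42.97 MPa, (b) SF = 4.887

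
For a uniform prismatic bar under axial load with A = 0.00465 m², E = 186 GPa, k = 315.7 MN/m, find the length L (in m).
Model: a uniform prismatic bar under axial load, so k = (A·E) / L.
Solve for L: L = (A·E) / k.
Convert to SI units:
  E = 186 GPa = 1.86 × 10¹¹ Pa
  k = 315.7 MN/m = 3.157 × 10⁸ N/m
Substitute:
  L = (0.00465 × (1.86 × 10¹¹)) / (3.157 × 10⁸)
  L = 2.74 m
Final answer: L = 2.74 m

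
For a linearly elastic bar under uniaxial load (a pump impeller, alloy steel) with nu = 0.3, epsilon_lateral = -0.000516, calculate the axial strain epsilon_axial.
Model: a linearly elastic bar under uniaxial load, so epsilon_lateral = -nu·epsilon_axial.
Solve for epsilon_axial: epsilon_axial = -epsilon_lateral / nu.
Substitute:
  epsilon_axial = -(-0.000516) / 0.3
  epsilon_axial = 0.00172
Final answer: epsilon_axial = 0.00172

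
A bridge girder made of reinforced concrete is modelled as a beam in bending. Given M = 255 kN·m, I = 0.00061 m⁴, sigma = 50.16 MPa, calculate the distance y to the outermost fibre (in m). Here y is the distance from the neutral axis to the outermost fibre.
Model: a beam in bending, so sigma = (M·y) / I.
Solve for y: y = (sigma·I) / M.
Convert to SI units:
  M = 255 kN·m = 255000 N·m
  sigma = 50.16 MPa = 5.016 × 10⁷ Pa
Substitute:
  y = ((5.016 × 10⁷) × 0.00061) / 255000
  y = 0.12 m
Final answer: y = 0.12 m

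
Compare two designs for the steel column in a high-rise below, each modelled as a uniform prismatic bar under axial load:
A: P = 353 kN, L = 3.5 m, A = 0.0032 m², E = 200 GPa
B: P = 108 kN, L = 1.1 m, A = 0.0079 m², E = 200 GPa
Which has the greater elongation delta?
Model: a uniform prismatic bar under axial load, so delta = (P·L) / (A·E) (SI units).
  A: delta = (353000 × 3.5) / (0.0032 × (2 × 10¹¹)) = 0.00193 m = 1.93 mm
  B: delta = (108000 × 1.1) / (0.0079 × (2 × 10¹¹)) = 7.519 × 10⁻⁵ m = 0.07519 mm
1.93 mm > 0.07519 mm, so A is larger.
Final answer: A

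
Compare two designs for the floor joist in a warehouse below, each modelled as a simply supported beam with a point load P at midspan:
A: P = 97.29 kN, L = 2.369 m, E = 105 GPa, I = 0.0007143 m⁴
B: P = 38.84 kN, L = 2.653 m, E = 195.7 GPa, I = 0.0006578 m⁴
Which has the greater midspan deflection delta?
Model: a simply supported beam with a point load P at midspan, so delta = (P·L^3) / (48·E·I) (SI units).
  A: delta = (97290 × 2.369^3) / (48 × (1.05 × 10¹¹) × 0.0007143) = 0.0003593 m = 0.3593 mm
  B: delta = (38840 × 2.653^3) / (48 × (1.957 × 10¹¹) × 0.0006578) = 0.0001174 m = 0.1174 mm
0.3593 mm > 0.1174 mm, so A is larger.
Final answer: A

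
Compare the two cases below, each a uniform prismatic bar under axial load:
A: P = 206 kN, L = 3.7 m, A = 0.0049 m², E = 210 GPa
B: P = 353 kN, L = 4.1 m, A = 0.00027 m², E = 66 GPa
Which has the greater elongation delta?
Model: a uniform prismatic bar under axial load, so delta = (P·L) / (A·E) (SI units).
  A: delta = (206000 × 3.7) / (0.0049 × (2.1 × 10¹¹)) = 0.0007407 m = 0.7407 mm
  B: delta = (353000 × 4.1) / (0.00027 × (6.6 × 10¹⁰)) = 0.08122 m = 81.22 mm
81.22 mm > 0.7407 mm, so B is larger.
Final answer: B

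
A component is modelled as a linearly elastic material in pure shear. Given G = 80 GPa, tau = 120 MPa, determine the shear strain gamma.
Model: a linearly elastic material in pure shear, so tau = G·gamma.
Solve for gamma: gamma = tau / G.
Convert to SI units:
  G = 80 GPa = 8 × 10¹⁰ Pa
  tau = 120 MPa = 1.2 × 10⁸ Pa
Substitute:
  gamma = (1.2 × 10⁸) / (8 × 10¹⁰)
  gamma = 0.0015
Final answer: gamma = 0.0015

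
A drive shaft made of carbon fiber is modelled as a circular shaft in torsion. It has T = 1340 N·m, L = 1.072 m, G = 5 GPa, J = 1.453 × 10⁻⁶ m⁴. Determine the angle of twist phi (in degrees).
Model: a circular shaft in torsion, so phi = (T·L) / (G·J).
Convert to SI units:
  G = 5 GPa = 5 × 10⁹ Pa
Substitute:
  phi = (1340 × 1.072) / ((5 × 10⁹) × (1.453 × 10⁻⁶))
  phi = 0.1977 rad
Convert to degrees: phi = 0.1977 × 180/π = 11.33°
Final answer: phi = 11.33°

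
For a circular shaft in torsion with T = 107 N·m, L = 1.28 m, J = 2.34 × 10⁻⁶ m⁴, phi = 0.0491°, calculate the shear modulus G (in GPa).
Model: a circular shaft in torsion, so phi = (T·L) / (G·J).
Solve for G: G = (T·L) / (phi·J).
Convert to SI units:
  phi = 0.0491° = 0.000857 rad
Substitute:
  G = (107 × 1.28) / (0.000857 × (2.34 × 10⁻⁶))
  G = 6.83 × 10¹⁰ Pa
Convert: G = 6.83 × 10¹⁰ Pa = 68.3 GPa
Final answer: G = 68.3 GPa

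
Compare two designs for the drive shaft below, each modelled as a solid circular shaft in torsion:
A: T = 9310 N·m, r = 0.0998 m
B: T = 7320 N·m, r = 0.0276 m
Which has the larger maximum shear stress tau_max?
Model: a solid circular shaft in torsion, so tau_max = (2·T) / (π·r^3) (SI units).
  A: tau_max = (2 × 9310) / (π × 0.0998^3) = 5.963 × 10⁶ Pa = 5.963 MPa
  B: tau_max = (2 × 7320) / (π × 0.0276^3) = 2.216 × 10⁸ Pa = 221.6 MPa
221.6 MPa > 5.963 MPa, so B is larger.
Final answer: B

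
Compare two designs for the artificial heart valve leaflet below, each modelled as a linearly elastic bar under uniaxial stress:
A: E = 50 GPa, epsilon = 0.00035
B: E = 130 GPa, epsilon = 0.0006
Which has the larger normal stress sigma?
Model: a linearly elastic bar under uniaxial stress, so sigma = E·epsilon (SI units).
  A: sigma = (5 × 10¹⁰) × 0.00035 = 1.75 × 10⁷ Pa = 17.5 MPa
  B: sigma = (1.3 × 10¹¹) × 0.0006 = 7.8 × 10⁷ Pa = 78 MPa
78 MPa > 17.5 MPa, so B is larger.
Final answer: B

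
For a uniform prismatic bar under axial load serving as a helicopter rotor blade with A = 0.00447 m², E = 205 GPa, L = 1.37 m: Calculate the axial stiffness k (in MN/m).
Model: a uniform prismatic bar under axial load, so k = (A·E) / L.
Convert to SI units:
  E = 205 GPa = 2.05 × 10¹¹ Pa
Substitute:
  k = (0.00447 × (2.05 × 10¹¹)) / 1.37
  k = 6.689 × 10⁸ N/m
Convert: k = 6.689 × 10⁸ N/m = 668.9 MN/m
Final answer: k = 668.9 MN/m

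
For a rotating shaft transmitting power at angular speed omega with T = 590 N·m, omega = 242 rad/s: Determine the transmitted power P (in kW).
Model: a rotating shaft transmitting power at angular speed omega, so P = T·omega.
Substitute:
  P = 590 × 242
  P = 142800 W
Convert: P = 142800 W = 142.8 kW
Final answer: P = 142.8 kW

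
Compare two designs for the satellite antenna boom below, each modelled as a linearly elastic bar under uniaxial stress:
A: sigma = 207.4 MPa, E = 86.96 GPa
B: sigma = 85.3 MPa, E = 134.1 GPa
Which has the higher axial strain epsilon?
Model: a linearly elastic bar under uniaxial stress, so epsilon = sigma / E (SI units).
  A: epsilon = (2.074 × 10⁸) / (8.696 × 10¹⁰) = 0.002385
  B: epsilon = (8.53 × 10⁷) / (1.341 × 10¹¹) = 0.0006361
0.002385 > 0.0006361, so A is larger.
Final answer: A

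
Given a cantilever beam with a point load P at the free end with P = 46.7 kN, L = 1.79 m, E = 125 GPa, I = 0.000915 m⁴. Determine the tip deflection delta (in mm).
Model: a cantilever beam with a point load P at the free end, so delta = (P·L^3) / (3·E·I).
Convert to SI units:
  P = 46.7 kN = 46700 N
  E = 125 GPa = 1.25 × 10¹¹ Pa
Substitute:
  delta = (46700 × 1.79^3) / (3 × (1.25 × 10¹¹) × 0.000915)
  delta = 0.0007806 m
Convert: delta = 0.0007806 m = 0.7806 mm
Final answer: delta = 0.7806 mm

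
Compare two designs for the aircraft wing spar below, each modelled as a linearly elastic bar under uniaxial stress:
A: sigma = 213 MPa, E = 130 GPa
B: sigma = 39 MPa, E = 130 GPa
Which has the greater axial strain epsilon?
Model: a linearly elastic bar under uniaxial stress, so epsilon = sigma / E (SI units).
  A: epsilon = (2.13 × 10⁸) / (1.3 × 10¹¹) = 0.001638
  B: epsilon = (3.9 × 10⁷) / (1.3 × 10¹¹) = 0.0003
0.001638 > 0.0003, so A is larger.
Final answer: A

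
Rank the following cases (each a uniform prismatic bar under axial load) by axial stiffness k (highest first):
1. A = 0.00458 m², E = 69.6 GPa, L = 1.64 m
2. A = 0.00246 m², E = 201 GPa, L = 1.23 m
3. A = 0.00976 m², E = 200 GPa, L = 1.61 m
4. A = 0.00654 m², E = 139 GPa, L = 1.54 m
Model: a uniform prismatic bar under axial load, so k = (A·E) / L (SI units).
  Case 1: k = (0.00458 × (6.96 × 10¹⁰)) / 1.64 = 1.944 × 10⁸ N/m = 194.4 MN/m
  Case 2: k = (0.00246 × (2.01 × 10¹¹)) / 1.23 = 4.02 × 10⁸ N/m = 402 MN/m
  Case 3: k = (0.00976 × (2 × 10¹¹)) / 1.61 = 1.212 × 10⁹ N/m = 1212 MN/m
  Case 4: k = (0.00654 × (1.39 × 10¹¹)) / 1.54 = 5.903 × 10⁸ N/m = 590.3 MN/m
Ordering: 1212 MN/m (case 3) > 590.3 MN/m (case 4) > 402 MN/m (case 2) > 194.4 MN/m (case 1)
Final answer: 3, 4, 2, 1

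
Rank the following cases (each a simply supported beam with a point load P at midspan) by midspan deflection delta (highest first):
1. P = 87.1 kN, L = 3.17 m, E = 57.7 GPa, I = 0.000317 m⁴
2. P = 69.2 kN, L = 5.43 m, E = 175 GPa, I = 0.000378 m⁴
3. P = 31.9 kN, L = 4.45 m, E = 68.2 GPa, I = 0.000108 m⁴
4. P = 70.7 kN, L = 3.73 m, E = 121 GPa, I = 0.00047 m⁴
Model: a simply supported beam with a point load P at midspan, so delta = (P·L^3) / (48·E·I) (SI units).
  Case 1: delta = (87100 × 3.17^3) / (48 × (5.77 × 10¹⁰) × 0.000317) = 0.00316 m = 3.16 mm
  Case 2: delta = (69200 × 5.43^3) / (48 × (1.75 × 10¹¹) × 0.000378) = 0.003489 m = 3.489 mm
  Case 3: delta = (31900 × 4.45^3) / (48 × (6.82 × 10¹⁰) × 0.000108) = 0.007951 m = 7.951 mm
  Case 4: delta = (70700 × 3.73^3) / (48 × (1.21 × 10¹¹) × 0.00047) = 0.001344 m = 1.344 mm
Ordering: 7.951 mm (case 3) > 3.489 mm (case 2) > 3.16 mm (case 1) > 1.344 mm (case 4)
Final answer: 3, 2, 1, 4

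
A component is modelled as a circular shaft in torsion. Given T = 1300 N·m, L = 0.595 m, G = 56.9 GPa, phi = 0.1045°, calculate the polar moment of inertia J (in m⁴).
Model: a circular shaft in torsion, so phi = (T·L) / (G·J).
Solve for J: J = (T·L) / (phi·G).
Convert to SI units:
  G = 56.9 GPa = 5.69 × 10¹⁰ Pa
  phi = 0.1045° = 0.001824 rad
Substitute:
  J = (1300 × 0.595) / (0.001824 × (5.69 × 10¹⁰))
  J = 7.453 × 10⁻⁶ m⁴
Final answer: J = 7.453 × 10⁻⁶ m⁴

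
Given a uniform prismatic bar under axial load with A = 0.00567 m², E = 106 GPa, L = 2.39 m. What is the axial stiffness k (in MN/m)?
Model: a uniform prismatic bar under axial load, so k = (A·E) / L.
Convert to SI units:
  E = 106 GPa = 1.06 × 10¹¹ Pa
Substitute:
  k = (0.00567 × (1.06 × 10¹¹)) / 2.39
  k = 2.515 × 10⁸ N/m
Convert: k = 2.515 × 10⁸ N/m = 251.5 MN/m
Final answer: k = 251.5 MN/m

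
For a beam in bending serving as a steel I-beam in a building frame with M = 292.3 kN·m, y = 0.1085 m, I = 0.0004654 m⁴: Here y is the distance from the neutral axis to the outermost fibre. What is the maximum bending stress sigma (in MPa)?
Model: a beam in bending, so sigma = (M·y) / I.
Convert to SI units:
  M = 292.3 kN·m = 292300 N·m
Substitute:
  sigma = (292300 × 0.1085) / 0.0004654
  sigma = 6.814 × 10⁷ Pa
Convert: sigma = 6.814 × 10⁷ Pa = 68.14 MPa
Final answer: sigma = 68.14 MPa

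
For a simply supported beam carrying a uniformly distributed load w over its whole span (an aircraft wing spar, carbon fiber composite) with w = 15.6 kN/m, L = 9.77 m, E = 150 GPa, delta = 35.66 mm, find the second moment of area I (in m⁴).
Model: a simply supported beam carrying a uniformly distributed load w over its whole span, so delta = (5·w·L^4) / (384·E·I).
Solve for I: I = (5·w·L^4) / (384·delta·E).
Convert to SI units:
  w = 15.6 kN/m = 15600 N/m
  E = 150 GPa = 1.5 × 10¹¹ Pa
  delta = 35.66 mm = 0.03566 m
Substitute:
  I = (5 × 15600 × 9.77^4) / (384 × 0.03566 × (1.5 × 10¹¹))
  I = 0.000346 m⁴
Final answer: I = 0.000346 m⁴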